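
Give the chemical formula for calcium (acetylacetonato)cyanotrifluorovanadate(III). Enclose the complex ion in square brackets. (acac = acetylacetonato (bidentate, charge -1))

Ligands: 3 fluoro (F, -1), 1 acetylacetonato (acac, -1), 1 cyano (CN, -1). Ligand charge sum = -5.
Charge balance with calcium (+2) requires 1 complex ion per 1 calcium.

Ca[V(acac)(CN)F3]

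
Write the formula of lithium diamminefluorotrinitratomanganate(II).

Ligands: 2 ammine (NH3, neutral), 1 fluoro (F, -1), 3 nitrato (NO3, -1). Ligand charge sum = -4.
With Mn in oxidation state +2, the complex ion is [Mn...]^2−.
Charge balance with lithium (+1) requires 1 complex ion per 2 lithium.

Li2[MnF(NH3)2(NO3)3]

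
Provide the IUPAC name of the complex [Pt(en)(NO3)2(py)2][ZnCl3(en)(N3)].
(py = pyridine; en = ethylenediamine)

Zinc is always +2 in its complexes; the anion's ligand charges sum to -4, so the complex anion is 2−.
A 1:1 salt means the cation carries the equal and opposite charge, 2+.
Cation: ligand charges sum to -2; for the ion to be 2+, Pt = +4.

(ethylenediamine)dinitratobis(pyridine)platinum(IV) azidotrichloro(ethylenediamine)zincate(II)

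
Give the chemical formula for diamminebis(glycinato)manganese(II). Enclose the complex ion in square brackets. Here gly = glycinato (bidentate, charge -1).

Ligands: 2 glycinato (gly, -1), 2 ammine (NH3, neutral). Ligand charge sum = -2.
With Mn in oxidation state +2, the complex ion is [Mn...].

[Mn(gly)2(NH3)2]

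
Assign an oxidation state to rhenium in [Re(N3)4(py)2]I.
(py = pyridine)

1 iodide outside the brackets (-1 each) → the complex ion is 1+.
Ligand charges: 4×N3 = -4; 2×py neutral; sum -4.
Re + (-4) = 1+ ⇒ Re is +5.

+5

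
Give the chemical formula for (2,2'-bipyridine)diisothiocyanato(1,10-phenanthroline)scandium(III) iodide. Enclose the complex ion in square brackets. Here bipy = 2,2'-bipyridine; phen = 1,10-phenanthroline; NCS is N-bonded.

Ligands: 1 2,2'-bipyridine (bipy, neutral), 1 1,10-phenanthroline (phen, neutral), 2 isothiocyanato (NCS, -1). Ligand charge sum = -2.
Charge balance with iodide (-1) requires 1 complex ion per 1 iodide.

[Sc(bipy)(NCS)2(phen)]I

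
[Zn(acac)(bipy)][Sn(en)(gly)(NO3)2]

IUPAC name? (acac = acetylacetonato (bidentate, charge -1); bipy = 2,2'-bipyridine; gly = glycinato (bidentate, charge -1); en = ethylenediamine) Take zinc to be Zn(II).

Both ions are complex: the cation is named first with the plain metal name, the anion second with the -ate form; each ion's ligands are alphabetised independently.
Zn is given as +2; the cation's ligand charges sum to -1, so the complex cation is 1+.
A 1:1 salt means the anion carries the equal and opposite charge, 1−.
Anion: ligand charges sum to -3; for the ion to be 1−, Sn = +2.

(acetylacetonato)(2,2'-bipyridine)zinc(II) (ethylenediamine)(glycinato)dinitratostannate(II)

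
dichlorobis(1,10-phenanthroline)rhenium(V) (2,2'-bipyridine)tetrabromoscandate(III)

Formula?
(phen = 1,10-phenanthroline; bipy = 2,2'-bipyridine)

Cation [Re…]: ligand charges -2, Re(V) ⇒ ion charge 3+.
Anion [Sc…]: ligand charges -4, Sc(III) ⇒ ion charge 1−.
One 3+ cation requires 3 of the 1− anion.

[ReCl2(phen)2][Sc(bipy)Br4]3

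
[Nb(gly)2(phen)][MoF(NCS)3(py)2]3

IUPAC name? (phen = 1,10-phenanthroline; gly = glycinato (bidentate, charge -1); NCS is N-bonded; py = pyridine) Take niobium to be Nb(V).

Both ions are complex: the cation is named first with the plain metal name, the anion second with the -ate form; each ion's ligands are alphabetised independently.
Nb is given as +5; the cation's ligand charges sum to -2, so the complex cation is 3+.
With 3 anions per cation, each anion must be 3/3 = 1−.
Anion: ligand charges sum to -4; for the ion to be 1−, Mo = +3.

bis(glycinato)(1,10-phenanthroline)niobium(V) fluorotriisothiocyanatobis(pyridine)molybdate(III)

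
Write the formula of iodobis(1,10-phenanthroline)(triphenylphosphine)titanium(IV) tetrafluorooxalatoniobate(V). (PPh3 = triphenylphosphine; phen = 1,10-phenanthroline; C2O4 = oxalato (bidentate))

Cation [Ti…]: ligand charges -1, Ti(IV) ⇒ ion charge 3+.
Anion [Nb…]: ligand charges -6, Nb(V) ⇒ ion charge 1−.

[TiI(phen)2(PPh3)][Nb(C2O4)F4]3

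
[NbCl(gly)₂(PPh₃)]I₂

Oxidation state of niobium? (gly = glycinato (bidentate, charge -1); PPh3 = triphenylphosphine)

+5

2 iodide outside the brackets (-1 each) → the complex ion is 2+.
Ligand charges: 2×gly = -2; 1×Cl = -1; 1×PPh3 neutral; sum -3.
Nb + (-3) = 2+ ⇒ Nb is +5.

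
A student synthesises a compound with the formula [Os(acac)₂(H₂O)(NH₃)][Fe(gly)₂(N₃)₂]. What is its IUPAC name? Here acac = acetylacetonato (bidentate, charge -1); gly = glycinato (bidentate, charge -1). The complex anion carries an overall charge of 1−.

bis(acetylacetonato)ammineaquaosmium(III) diazidobis(glycinato)ferrate(III)

The complex anion is given as 1−; its ligand charges sum to -4, so Fe = +3.
A 1:1 salt means the cation carries the equal and opposite charge, 1+.
Cation: ligand charges sum to -2; for the ion to be 1+, Os = +3.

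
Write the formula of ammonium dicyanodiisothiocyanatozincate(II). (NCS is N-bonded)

(NH4)2[Zn(CN)2(NCS)2]

Ligands: 2 cyano (CN, -1), 2 isothiocyanato (NCS, -1). Ligand charge sum = -4.
With Zn in oxidation state +2, the complex ion is [Zn...]^2−.
Charge balance with ammonium (+1) requires 1 complex ion per 2 ammonium.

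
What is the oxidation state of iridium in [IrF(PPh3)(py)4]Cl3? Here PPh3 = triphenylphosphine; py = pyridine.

3 chloride outside the brackets (-1 each) → the complex ion is 3+.
Ligand charges: 1×F = -1; 1×PPh3 neutral; 4×py neutral; sum -1.
Ir + (-1) = 3+ ⇒ Ir is +4.

+4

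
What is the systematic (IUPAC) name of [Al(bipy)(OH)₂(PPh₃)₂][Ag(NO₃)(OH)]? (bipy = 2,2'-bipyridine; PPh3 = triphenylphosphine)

(2,2'-bipyridine)dihydroxobis(triphenylphosphine)aluminium(III) hydroxonitratoargentate(I)

Both ions are complex: the cation is named first with the plain metal name, the anion second with the -ate form; each ion's ligands are alphabetised independently.
Aluminium is always +3 in its complexes; the cation's ligand charges sum to -2, so the complex cation is 1+.
A 1:1 salt means the anion carries the equal and opposite charge, 1−.
Anion: ligand charges sum to -2; for the ion to be 1−, Ag = +1.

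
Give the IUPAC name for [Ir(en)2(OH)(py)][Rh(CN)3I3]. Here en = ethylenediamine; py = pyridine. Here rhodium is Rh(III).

bis(ethylenediamine)hydroxo(pyridine)iridium(IV) tricyanotriiodorhodate(III)

Both ions are complex: the cation is named first with the plain metal name, the anion second with the -ate form; each ion's ligands are alphabetised independently.
Rh is given as +3; the anion's ligand charges sum to -6, so the complex anion is 3−.
A 1:1 salt means the cation carries the equal and opposite charge, 3+.
Cation: ligand charges sum to -1; for the ion to be 3+, Ir = +4.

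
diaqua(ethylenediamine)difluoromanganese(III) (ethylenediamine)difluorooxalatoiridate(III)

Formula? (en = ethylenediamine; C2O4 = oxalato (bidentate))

[Mn(en)F2(H2O)2][Ir(C2O4)(en)F2]

Cation [Mn…]: ligand charges -2, Mn(III) ⇒ ion charge 1+.
Anion [Ir…]: ligand charges -4, Ir(III) ⇒ ion charge 1−.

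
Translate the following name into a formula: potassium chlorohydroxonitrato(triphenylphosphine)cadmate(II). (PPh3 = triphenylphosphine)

K[CdCl(NO3)(OH)(PPh3)]

Ligands: 1 triphenylphosphine (PPh3, neutral), 1 nitrato (NO3, -1), 1 chloro (Cl, -1), 1 hydroxo (OH, -1). Ligand charge sum = -3.
With Cd in oxidation state +2, the complex ion is [Cd...]^1−.
Charge balance with potassium (+1) requires 1 complex ion per 1 potassium.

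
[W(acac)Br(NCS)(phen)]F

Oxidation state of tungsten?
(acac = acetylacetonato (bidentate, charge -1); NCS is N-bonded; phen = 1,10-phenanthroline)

1 fluoride outside the brackets (-1 each) → the complex ion is 1+.
Ligand charges: 1×Br = -1; 1×acac = -1; 1×NCS = -1; 1×phen neutral; sum -3.
W + (-3) = 1+ ⇒ W is +4.

+4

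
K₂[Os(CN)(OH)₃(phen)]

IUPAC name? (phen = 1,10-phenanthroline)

potassium cyanotrihydroxo(1,10-phenanthroline)osmate(II)

The 2 potassium counter-ions carry a total charge of +2, so each complex ion is 2−.
Ligand charges: 1×cyano (-1 each), 3×hydroxo (-1 each), 1×1,10-phenanthroline (neutral); total -4. So Os + (-4) = 2−, giving Os = +2.
Ligands are named alphabetically: cyano before hydroxo before phenanthroline.
The complex ion is anionic, so osmium takes the -ate form osmate(II).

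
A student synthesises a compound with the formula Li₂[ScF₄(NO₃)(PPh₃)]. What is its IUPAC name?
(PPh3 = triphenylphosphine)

The 2 lithium counter-ions carry a total charge of +2, so each complex ion is 2−.
Ligand charges: 4×fluoro (-1 each), 1×nitrato (-1 each), 1×triphenylphosphine (neutral); total -5. So Sc + (-5) = 2−, giving Sc = +3.
Ligands are named alphabetically: fluoro before nitrato before triphenylphosphine.
The complex ion is anionic, so scandium takes the -ate form scandate(III).

lithium tetrafluoronitrato(triphenylphosphine)scandate(III)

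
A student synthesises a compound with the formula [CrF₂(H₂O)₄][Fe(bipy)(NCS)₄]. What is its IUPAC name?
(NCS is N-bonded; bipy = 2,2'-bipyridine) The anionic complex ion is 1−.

Both ions are complex: the cation is named first with the plain metal name, the anion second with the -ate form; each ion's ligands are alphabetised independently.
The complex anion is given as 1−; its ligand charges sum to -4, so Fe = +3.
A 1:1 salt means the cation carries the equal and opposite charge, 1+.
Cation: ligand charges sum to -2; for the ion to be 1+, Cr = +3.

tetraaquadifluorochromium(III) (2,2'-bipyridine)tetraisothiocyanatoferrate(III)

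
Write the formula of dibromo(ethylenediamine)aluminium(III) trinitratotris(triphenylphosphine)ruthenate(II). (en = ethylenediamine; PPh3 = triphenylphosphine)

Cation [Al…]: ligand charges -2, Al(III) ⇒ ion charge 1+.
Anion [Ru…]: ligand charges -3, Ru(II) ⇒ ion charge 1−.
One 1+ cation balances one 1− anion.

[AlBr2(en)][Ru(NO3)3(PPh3)3]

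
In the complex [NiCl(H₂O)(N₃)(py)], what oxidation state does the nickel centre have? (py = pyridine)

+2

No counter-ion: the bracketed complex is neutral.
Ligand charges: 1×py neutral; 1×Cl = -1; 1×N3 = -1; 1×H2O neutral; sum -2.
Ni + (-2) = 0 ⇒ Ni is +2.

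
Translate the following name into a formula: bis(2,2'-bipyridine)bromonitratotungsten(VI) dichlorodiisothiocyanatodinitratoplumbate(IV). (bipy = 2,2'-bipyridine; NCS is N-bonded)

Cation [W…]: ligand charges -2, W(VI) ⇒ ion charge 4+.
Anion [Pb…]: ligand charges -6, Pb(IV) ⇒ ion charge 2−.
One 4+ cation requires 2 of the 2− anion.

[W(bipy)2Br(NO3)][PbCl2(NCS)2(NO3)2]2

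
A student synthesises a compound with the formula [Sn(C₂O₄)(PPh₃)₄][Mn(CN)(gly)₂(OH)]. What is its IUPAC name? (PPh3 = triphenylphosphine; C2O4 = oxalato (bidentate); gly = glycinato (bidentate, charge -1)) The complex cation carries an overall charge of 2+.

Both ions are complex: the cation is named first with the plain metal name, the anion second with the -ate form; each ion's ligands are alphabetised independently.
The complex cation is given as 2+; its ligand charges sum to -2, so Sn = +4.
A 1:1 salt means the anion carries the equal and opposite charge, 2−.
Anion: ligand charges sum to -4; for the ion to be 2−, Mn = +2.

oxalatotetrakis(triphenylphosphine)tin(IV) cyanobis(glycinato)hydroxomanganate(II)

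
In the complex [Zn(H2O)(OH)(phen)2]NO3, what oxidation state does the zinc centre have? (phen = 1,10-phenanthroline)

1 nitrate outside the brackets (-1 each) → the complex ion is 1+.
Ligand charges: 1×OH = -1; 2×phen neutral; 1×H2O neutral; sum -1.
Zn + (-1) = 1+ ⇒ Zn is +2.

+2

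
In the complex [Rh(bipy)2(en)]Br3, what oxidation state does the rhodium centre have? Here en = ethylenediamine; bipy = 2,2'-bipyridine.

3 bromide outside the brackets (-1 each) → the complex ion is 3+.
Ligand charges: 1×en neutral; 2×bipy neutral; sum 0.
Rh + (0) = 3+ ⇒ Rh is +3.

+3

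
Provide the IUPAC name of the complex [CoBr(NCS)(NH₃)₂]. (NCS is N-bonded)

There is no counter-ion, so the complex is neutral overall.
Ligand charges: 1×bromo (-1 each), 2×ammine (neutral), 1×isothiocyanato (-1 each); total -2. So Co + (-2) = 0, giving Co = +2.
Ligands are named alphabetically: ammine before bromo before isothiocyanato.

diamminebromoisothiocyanatocobalt(II)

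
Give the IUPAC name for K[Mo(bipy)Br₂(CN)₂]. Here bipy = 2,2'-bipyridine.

The 1 potassium counter-ion carries a total charge of +1, so each complex ion is 1−.
Ligand charges: 2×bromo (-1 each), 1×2,2'-bipyridine (neutral), 2×cyano (-1 each); total -4. So Mo + (-4) = 1−, giving Mo = +3.
Ligands are named alphabetically: bipyridine before bromo before cyano.
The complex ion is anionic, so molybdenum takes the -ate form molybdate(III).

potassium (2,2'-bipyridine)dibromodicyanomolybdate(III)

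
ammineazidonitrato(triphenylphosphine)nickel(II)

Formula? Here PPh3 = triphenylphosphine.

Ligands: 1 triphenylphosphine (PPh3, neutral), 1 ammine (NH3, neutral), 1 azido (N3, -1), 1 nitrato (NO3, -1). Ligand charge sum = -2.
With Ni in oxidation state +2, the complex ion is [Ni...].

[Ni(N3)(NH3)(NO3)(PPh3)]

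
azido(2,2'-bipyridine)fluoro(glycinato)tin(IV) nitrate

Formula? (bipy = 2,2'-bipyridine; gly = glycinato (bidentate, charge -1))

Ligands: 1 2,2'-bipyridine (bipy, neutral), 1 azido (N3, -1), 1 fluoro (F, -1), 1 glycinato (gly, -1). Ligand charge sum = -3.
With Sn in oxidation state +4, the complex ion is [Sn...]^1+.
Charge balance with nitrate (-1) requires 1 complex ion per 1 nitrate.

[Sn(bipy)F(gly)(N3)]NO3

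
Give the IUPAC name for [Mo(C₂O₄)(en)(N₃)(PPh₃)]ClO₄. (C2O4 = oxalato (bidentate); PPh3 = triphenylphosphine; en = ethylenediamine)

azido(ethylenediamine)oxalato(triphenylphosphine)molybdenum(IV) perchlorate

The 1 perchlorate counter-ion carries a total charge of -1, so each complex ion is 1+.
Ligand charges: 1×oxalato (-2 each), 1×triphenylphosphine (neutral), 1×azido (-1 each), 1×ethylenediamine (neutral); total -3. So Mo + (-3) = 1+, giving Mo = +4.
Ligands are named alphabetically: azido before ethylenediamine before oxalato before triphenylphosphine.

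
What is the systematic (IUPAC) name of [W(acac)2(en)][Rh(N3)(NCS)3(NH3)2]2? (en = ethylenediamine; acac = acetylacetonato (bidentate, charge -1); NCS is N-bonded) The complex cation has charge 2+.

Both ions are complex: the cation is named first with the plain metal name, the anion second with the -ate form; each ion's ligands are alphabetised independently.
The complex cation is given as 2+; its ligand charges sum to -2, so W = +4.
With 2 anions per cation, each anion must be 2/2 = 1−.
Anion: ligand charges sum to -4; for the ion to be 1−, Rh = +3.

bis(acetylacetonato)(ethylenediamine)tungsten(IV) diammineazidotriisothiocyanatorhodate(III)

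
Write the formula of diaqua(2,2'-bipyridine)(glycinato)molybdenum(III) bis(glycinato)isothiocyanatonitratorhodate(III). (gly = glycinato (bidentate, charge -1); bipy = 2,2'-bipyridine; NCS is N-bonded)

Cation [Mo…]: ligand charges -1, Mo(III) ⇒ ion charge 2+.
Anion [Rh…]: ligand charges -4, Rh(III) ⇒ ion charge 1−.
One 2+ cation requires 2 of the 1− anion.

[Mo(bipy)(gly)(H2O)2][Rh(gly)2(NCS)(NO3)]2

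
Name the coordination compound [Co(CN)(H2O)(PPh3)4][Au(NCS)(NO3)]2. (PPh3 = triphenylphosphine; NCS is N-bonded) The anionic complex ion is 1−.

Both ions are complex: the cation is named first with the plain metal name, the anion second with the -ate form; each ion's ligands are alphabetised independently.
The complex anion is given as 1−; its ligand charges sum to -2, so Au = +1.
With 2 anions per cation, the cation must be 2×1 = 2+.
Cation: ligand charges sum to -1; for the ion to be 2+, Co = +3.

aquacyanotetrakis(triphenylphosphine)cobalt(III) isothiocyanatonitratoaurate(I)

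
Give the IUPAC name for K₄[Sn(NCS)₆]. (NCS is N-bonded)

The 4 potassium counter-ions carry a total charge of +4, so each complex ion is 4−.
Ligand charges: 6×isothiocyanato (-1 each); total -6. So Sn + (-6) = 4−, giving Sn = +2.
The complex ion is anionic, so tin takes the -ate form stannate(II).

potassium hexaisothiocyanatostannate(II)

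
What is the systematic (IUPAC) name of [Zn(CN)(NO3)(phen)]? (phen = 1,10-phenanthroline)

There is no counter-ion, so the complex is neutral overall.
Ligand charges: 1×nitrato (-1 each), 1×1,10-phenanthroline (neutral), 1×cyano (-1 each); total -2. So Zn + (-2) = 0, giving Zn = +2.
Ligands are named alphabetically: cyano before nitrato before phenanthroline.

cyanonitrato(1,10-phenanthroline)zinc(II)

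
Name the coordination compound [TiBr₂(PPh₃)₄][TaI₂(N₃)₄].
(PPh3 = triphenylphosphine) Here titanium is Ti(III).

dibromotetrakis(triphenylphosphine)titanium(III) tetraazidodiiodotantalate(V)

Both ions are complex: the cation is named first with the plain metal name, the anion second with the -ate form; each ion's ligands are alphabetised independently.
Ti is given as +3; the cation's ligand charges sum to -2, so the complex cation is 1+.
A 1:1 salt means the anion carries the equal and opposite charge, 1−.
Anion: ligand charges sum to -6; for the ion to be 1−, Ta = +5.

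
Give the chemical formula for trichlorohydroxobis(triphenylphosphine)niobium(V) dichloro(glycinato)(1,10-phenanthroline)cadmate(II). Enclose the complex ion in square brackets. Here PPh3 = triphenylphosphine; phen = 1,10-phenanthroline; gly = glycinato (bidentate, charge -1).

[NbCl3(OH)(PPh3)2][CdCl2(gly)(phen)]

Cation [Nb…]: ligand charges -4, Nb(V) ⇒ ion charge 1+.
Anion [Cd…]: ligand charges -3, Cd(II) ⇒ ion charge 1−.
One 1+ cation balances one 1− anion.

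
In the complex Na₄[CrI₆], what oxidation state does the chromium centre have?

4 sodium outside the brackets (+1 each) → the complex ion is 4−.
Ligand charges: 6×I = -6; sum -6.
Cr + (-6) = 4− ⇒ Cr is +2.

+2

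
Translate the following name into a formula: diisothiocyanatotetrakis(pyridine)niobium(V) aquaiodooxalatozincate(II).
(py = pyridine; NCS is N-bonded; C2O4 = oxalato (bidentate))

[Nb(NCS)2(py)4][Zn(C2O4)(H2O)I]3

Cation [Nb…]: ligand charges -2, Nb(V) ⇒ ion charge 3+.
Anion [Zn…]: ligand charges -3, Zn(II) ⇒ ion charge 1−.
One 3+ cation requires 3 of the 1− anion.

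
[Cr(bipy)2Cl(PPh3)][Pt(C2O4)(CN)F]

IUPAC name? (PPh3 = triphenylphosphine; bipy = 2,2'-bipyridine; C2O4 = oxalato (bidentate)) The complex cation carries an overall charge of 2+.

Both ions are complex: the cation is named first with the plain metal name, the anion second with the -ate form; each ion's ligands are alphabetised independently.
The complex cation is given as 2+; its ligand charges sum to -1, so Cr = +3.
A 1:1 salt means the anion carries the equal and opposite charge, 2−.
Anion: ligand charges sum to -4; for the ion to be 2−, Pt = +2.

bis(2,2'-bipyridine)chloro(triphenylphosphine)chromium(III) cyanofluorooxalatoplatinate(II)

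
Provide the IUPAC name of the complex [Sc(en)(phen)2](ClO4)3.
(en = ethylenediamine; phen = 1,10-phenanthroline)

(ethylenediamine)bis(1,10-phenanthroline)scandium(III) perchlorate

The 3 perchlorate counter-ions carry a total charge of -3, so each complex ion is 3+.
Ligand charges: 1×ethylenediamine (neutral), 2×1,10-phenanthroline (neutral); total 0. So Sc + (0) = 3+, giving Sc = +3.
Ligands are named alphabetically: ethylenediamine before phenanthroline.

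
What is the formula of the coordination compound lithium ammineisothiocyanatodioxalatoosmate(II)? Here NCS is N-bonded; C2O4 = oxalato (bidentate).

Li3[Os(C2O4)2(NCS)(NH3)]

Ligands: 1 isothiocyanato (NCS, -1), 1 ammine (NH3, neutral), 2 oxalato (C2O4, -2). Ligand charge sum = -5.
Charge balance with lithium (+1) requires 1 complex ion per 3 lithium.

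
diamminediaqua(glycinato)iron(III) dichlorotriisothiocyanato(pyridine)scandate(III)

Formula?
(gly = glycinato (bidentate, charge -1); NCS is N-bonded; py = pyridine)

[Fe(gly)(H2O)2(NH3)2][ScCl2(NCS)3(py)]

Cation [Fe…]: ligand charges -1, Fe(III) ⇒ ion charge 2+.
Anion [Sc…]: ligand charges -5, Sc(III) ⇒ ion charge 2−.
One 2+ cation balances one 2− anion.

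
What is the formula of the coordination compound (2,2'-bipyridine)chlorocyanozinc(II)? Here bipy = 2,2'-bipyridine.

[Zn(bipy)Cl(CN)]

Ligands: 1 cyano (CN, -1), 1 2,2'-bipyridine (bipy, neutral), 1 chloro (Cl, -1). Ligand charge sum = -2.
With Zn in oxidation state +2, the complex ion is [Zn...].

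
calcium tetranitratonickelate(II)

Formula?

Ligands: 4 nitrato (NO3, -1). Ligand charge sum = -4.
Charge balance with calcium (+2) requires 1 complex ion per 1 calcium.

Ca[Ni(NO3)4]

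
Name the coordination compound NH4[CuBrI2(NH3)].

ammonium amminebromodiiodocuprate(II)

The 1 ammonium counter-ion carries a total charge of +1, so each complex ion is 1−.
Ligand charges: 2×iodo (-1 each), 1×bromo (-1 each), 1×ammine (neutral); total -3. So Cu + (-3) = 1−, giving Cu = +2.
Ligands are named alphabetically: ammine before bromo before iodo.
The complex ion is anionic, so copper takes the -ate form cuprate(II).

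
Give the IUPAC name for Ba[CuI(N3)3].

The 1 barium counter-ion carries a total charge of +2, so each complex ion is 2−.
Ligand charges: 3×azido (-1 each), 1×iodo (-1 each); total -4. So Cu + (-4) = 2−, giving Cu = +2.
The complex ion is anionic, so copper takes the -ate form cuprate(II).

barium triazidoiodocuprate(II)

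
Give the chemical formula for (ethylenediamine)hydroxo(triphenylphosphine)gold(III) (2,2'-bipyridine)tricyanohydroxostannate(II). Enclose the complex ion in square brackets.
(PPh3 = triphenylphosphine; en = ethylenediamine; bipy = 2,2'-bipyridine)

Cation [Au…]: ligand charges -1, Au(III) ⇒ ion charge 2+.
Anion [Sn…]: ligand charges -4, Sn(II) ⇒ ion charge 2−.

[Au(en)(OH)(PPh3)][Sn(bipy)(CN)3(OH)]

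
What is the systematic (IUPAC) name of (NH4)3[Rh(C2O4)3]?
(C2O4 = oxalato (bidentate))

ammonium trioxalatorhodate(III)

The 3 ammonium counter-ions carry a total charge of +3, so each complex ion is 3−.
Ligand charges: 3×oxalato (-2 each); total -6. So Rh + (-6) = 3−, giving Rh = +3.
The complex ion is anionic, so rhodium takes the -ate form rhodate(III).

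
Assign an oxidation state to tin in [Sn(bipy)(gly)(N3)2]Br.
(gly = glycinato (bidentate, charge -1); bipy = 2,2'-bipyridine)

1 bromide outside the brackets (-1 each) → the complex ion is 1+.
Ligand charges: 2×N3 = -2; 1×gly = -1; 1×bipy neutral; sum -3.
Sn + (-3) = 1+ ⇒ Sn is +4.

+4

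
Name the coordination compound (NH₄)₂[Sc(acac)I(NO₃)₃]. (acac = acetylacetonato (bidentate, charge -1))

ammonium (acetylacetonato)iodotrinitratoscandate(III)

The 2 ammonium counter-ions carry a total charge of +2, so each complex ion is 2−.
Ligand charges: 1×iodo (-1 each), 3×nitrato (-1 each), 1×acetylacetonato (-1 each); total -5. So Sc + (-5) = 2−, giving Sc = +3.
Ligands are named alphabetically: acetylacetonato before iodo before nitrato.
The complex ion is anionic, so scandium takes the -ate form scandate(III).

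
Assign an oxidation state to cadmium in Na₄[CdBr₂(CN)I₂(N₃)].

4 sodium outside the brackets (+1 each) → the complex ion is 4−.
Ligand charges: 2×Br = -2; 1×CN = -1; 2×I = -2; 1×N3 = -1; sum -6.
Cd + (-6) = 4− ⇒ Cd is +2.

+2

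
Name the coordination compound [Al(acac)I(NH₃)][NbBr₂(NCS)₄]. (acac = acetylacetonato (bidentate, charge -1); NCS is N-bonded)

(acetylacetonato)ammineiodoaluminium(III) dibromotetraisothiocyanatoniobate(V)

Both ions are complex: the cation is named first with the plain metal name, the anion second with the -ate form; each ion's ligands are alphabetised independently.
Aluminium is always +3 in its complexes; the cation's ligand charges sum to -2, so the complex cation is 1+.
A 1:1 salt means the anion carries the equal and opposite charge, 1−.
Anion: ligand charges sum to -6; for the ion to be 1−, Nb = +5.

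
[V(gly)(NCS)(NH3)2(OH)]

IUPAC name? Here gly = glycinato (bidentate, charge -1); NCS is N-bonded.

diammine(glycinato)hydroxoisothiocyanatovanadium(III)

There is no counter-ion, so the complex is neutral overall.
Ligand charges: 1×glycinato (-1 each), 2×ammine (neutral), 1×hydroxo (-1 each), 1×isothiocyanato (-1 each); total -3. So V + (-3) = 0, giving V = +3.
Ligands are named alphabetically: ammine before glycinato before hydroxo before isothiocyanato.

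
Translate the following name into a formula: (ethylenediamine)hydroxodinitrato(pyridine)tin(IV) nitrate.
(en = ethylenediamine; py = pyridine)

[Sn(en)(NO3)2(OH)(py)]NO3

Ligands: 1 hydroxo (OH, -1), 2 nitrato (NO3, -1), 1 ethylenediamine (en, neutral), 1 pyridine (py, neutral). Ligand charge sum = -3.
With Sn in oxidation state +4, the complex ion is [Sn...]^1+.
Charge balance with nitrate (-1) requires 1 complex ion per 1 nitrate.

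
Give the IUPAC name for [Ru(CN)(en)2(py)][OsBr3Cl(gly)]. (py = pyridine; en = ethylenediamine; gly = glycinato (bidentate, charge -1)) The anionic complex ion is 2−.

cyanobis(ethylenediamine)(pyridine)ruthenium(III) tribromochloro(glycinato)osmate(III)

Both ions are complex: the cation is named first with the plain metal name, the anion second with the -ate form; each ion's ligands are alphabetised independently.
The complex anion is given as 2−; its ligand charges sum to -5, so Os = +3.
A 1:1 salt means the cation carries the equal and opposite charge, 2+.
Cation: ligand charges sum to -1; for the ion to be 2+, Ru = +3.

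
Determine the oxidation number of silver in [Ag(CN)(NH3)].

No counter-ion: the bracketed complex is neutral.
Ligand charges: 1×NH3 neutral; 1×CN = -1; sum -1.
Ag + (-1) = 0 ⇒ Ag is +1.

+1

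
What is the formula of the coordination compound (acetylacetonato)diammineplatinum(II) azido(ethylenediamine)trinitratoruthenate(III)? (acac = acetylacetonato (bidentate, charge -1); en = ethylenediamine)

[Pt(acac)(NH3)2][Ru(en)(N3)(NO3)3]

Cation [Pt…]: ligand charges -1, Pt(II) ⇒ ion charge 1+.
Anion [Ru…]: ligand charges -4, Ru(III) ⇒ ion charge 1−.
One 1+ cation balances one 1− anion.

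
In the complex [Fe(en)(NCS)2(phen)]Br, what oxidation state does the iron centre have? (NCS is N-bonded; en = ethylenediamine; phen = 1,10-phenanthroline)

1 bromide outside the brackets (-1 each) → the complex ion is 1+.
Ligand charges: 2×NCS = -2; 1×en neutral; 1×phen neutral; sum -2.
Fe + (-2) = 1+ ⇒ Fe is +3.

+3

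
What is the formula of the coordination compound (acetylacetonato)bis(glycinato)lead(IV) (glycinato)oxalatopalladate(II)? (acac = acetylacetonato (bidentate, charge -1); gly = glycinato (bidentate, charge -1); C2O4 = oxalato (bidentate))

Cation [Pb…]: ligand charges -3, Pb(IV) ⇒ ion charge 1+.
Anion [Pd…]: ligand charges -3, Pd(II) ⇒ ion charge 1−.
One 1+ cation balances one 1− anion.

[Pb(acac)(gly)2][Pd(C2O4)(gly)]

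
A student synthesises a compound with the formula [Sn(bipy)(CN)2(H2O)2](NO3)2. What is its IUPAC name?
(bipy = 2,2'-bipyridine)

The 2 nitrate counter-ions carry a total charge of -2, so each complex ion is 2+.
Ligand charges: 2×cyano (-1 each), 1×2,2'-bipyridine (neutral), 2×aqua (neutral); total -2. So Sn + (-2) = 2+, giving Sn = +4.
Ligands are named alphabetically: aqua before bipyridine before cyano.

diaqua(2,2'-bipyridine)dicyanotin(IV) nitrate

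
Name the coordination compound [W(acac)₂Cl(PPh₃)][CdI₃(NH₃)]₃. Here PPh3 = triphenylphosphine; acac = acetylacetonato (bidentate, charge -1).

Cadmium is always +2 in its complexes; the anion's ligand charges sum to -3, so the complex anion is 1−.
With 3 anions per cation, the cation must be 3×1 = 3+.
Cation: ligand charges sum to -3; for the ion to be 3+, W = +6.

bis(acetylacetonato)chloro(triphenylphosphine)tungsten(VI) amminetriiodocadmate(II)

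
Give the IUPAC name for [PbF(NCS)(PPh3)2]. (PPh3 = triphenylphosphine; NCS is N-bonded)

There is no counter-ion, so the complex is neutral overall.
Ligand charges: 2×triphenylphosphine (neutral), 1×fluoro (-1 each), 1×isothiocyanato (-1 each); total -2. So Pb + (-2) = 0, giving Pb = +2.
Ligands are named alphabetically: fluoro before isothiocyanato before triphenylphosphine.

fluoroisothiocyanatobis(triphenylphosphine)lead(II)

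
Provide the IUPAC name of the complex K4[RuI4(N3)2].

The 4 potassium counter-ions carry a total charge of +4, so each complex ion is 4−.
Ligand charges: 4×iodo (-1 each), 2×azido (-1 each); total -6. So Ru + (-6) = 4−, giving Ru = +2.
The complex ion is anionic, so ruthenium takes the -ate form ruthenate(II).

potassium diazidotetraiodoruthenate(II)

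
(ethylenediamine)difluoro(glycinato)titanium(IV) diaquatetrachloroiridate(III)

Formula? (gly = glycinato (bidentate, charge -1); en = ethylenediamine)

[Ti(en)F2(gly)][IrCl4(H2O)2]

Cation [Ti…]: ligand charges -3, Ti(IV) ⇒ ion charge 1+.
Anion [Ir…]: ligand charges -4, Ir(III) ⇒ ion charge 1−.
One 1+ cation balances one 1− anion.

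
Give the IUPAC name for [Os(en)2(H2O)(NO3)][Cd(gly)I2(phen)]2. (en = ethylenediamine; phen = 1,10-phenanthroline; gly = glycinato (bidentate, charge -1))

Both ions are complex: the cation is named first with the plain metal name, the anion second with the -ate form; each ion's ligands are alphabetised independently.
Cadmium is always +2 in its complexes; the anion's ligand charges sum to -3, so the complex anion is 1−.
With 2 anions per cation, the cation must be 2×1 = 2+.
Cation: ligand charges sum to -1; for the ion to be 2+, Os = +3.

aquabis(ethylenediamine)nitratoosmium(III) (glycinato)diiodo(1,10-phenanthroline)cadmate(II)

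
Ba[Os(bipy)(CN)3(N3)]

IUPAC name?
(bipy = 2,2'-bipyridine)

The 1 barium counter-ion carries a total charge of +2, so each complex ion is 2−.
Ligand charges: 3×cyano (-1 each), 1×2,2'-bipyridine (neutral), 1×azido (-1 each); total -4. So Os + (-4) = 2−, giving Os = +2.
The complex ion is anionic, so osmium takes the -ate form osmate(II).

barium azido(2,2'-bipyridine)tricyanoosmate(II)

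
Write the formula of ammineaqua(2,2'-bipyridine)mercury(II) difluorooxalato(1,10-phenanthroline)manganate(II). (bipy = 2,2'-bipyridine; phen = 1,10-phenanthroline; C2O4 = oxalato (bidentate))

[Hg(bipy)(H2O)(NH3)][Mn(C2O4)F2(phen)]

Cation [Hg…]: ligand charges 0, Hg(II) ⇒ ion charge 2+.
Anion [Mn…]: ligand charges -4, Mn(II) ⇒ ion charge 2−.
One 2+ cation balances one 2− anion.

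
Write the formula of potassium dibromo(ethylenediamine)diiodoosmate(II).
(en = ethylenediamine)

K2[OsBr2(en)I2]

Ligands: 2 iodo (I, -1), 2 bromo (Br, -1), 1 ethylenediamine (en, neutral). Ligand charge sum = -4.
Charge balance with potassium (+1) requires 1 complex ion per 2 potassium.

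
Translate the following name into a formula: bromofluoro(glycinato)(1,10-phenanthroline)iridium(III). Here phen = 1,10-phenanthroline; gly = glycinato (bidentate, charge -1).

Ligands: 1 1,10-phenanthroline (phen, neutral), 1 fluoro (F, -1), 1 bromo (Br, -1), 1 glycinato (gly, -1). Ligand charge sum = -3.
With Ir in oxidation state +3, the complex ion is [Ir...].

[IrBrF(gly)(phen)]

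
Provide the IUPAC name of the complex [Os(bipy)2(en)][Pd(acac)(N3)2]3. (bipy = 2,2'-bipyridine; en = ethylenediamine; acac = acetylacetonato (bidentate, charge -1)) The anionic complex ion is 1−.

bis(2,2'-bipyridine)(ethylenediamine)osmium(III) (acetylacetonato)diazidopalladate(II)

The complex anion is given as 1−; its ligand charges sum to -3, so Pd = +2.
With 3 anions per cation, the cation must be 3×1 = 3+.
Cation: ligand charges sum to 0; for the ion to be 3+, Os = +3.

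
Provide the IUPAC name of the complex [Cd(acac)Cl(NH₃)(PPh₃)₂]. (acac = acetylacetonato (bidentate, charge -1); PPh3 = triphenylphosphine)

(acetylacetonato)amminechlorobis(triphenylphosphine)cadmium(II)

There is no counter-ion, so the complex is neutral overall.
Ligand charges: 1×chloro (-1 each), 1×acetylacetonato (-1 each), 2×triphenylphosphine (neutral), 1×ammine (neutral); total -2. So Cd + (-2) = 0, giving Cd = +2.
Ligands are named alphabetically: acetylacetonato before ammine before chloro before triphenylphosphine.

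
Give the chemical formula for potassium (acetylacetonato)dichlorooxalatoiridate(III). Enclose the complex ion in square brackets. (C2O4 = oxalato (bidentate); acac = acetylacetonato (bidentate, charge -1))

Ligands: 2 chloro (Cl, -1), 1 oxalato (C2O4, -2), 1 acetylacetonato (acac, -1). Ligand charge sum = -5.
With Ir in oxidation state +3, the complex ion is [Ir...]^2−.
Charge balance with potassium (+1) requires 1 complex ion per 2 potassium.

K2[Ir(acac)(C2O4)Cl2]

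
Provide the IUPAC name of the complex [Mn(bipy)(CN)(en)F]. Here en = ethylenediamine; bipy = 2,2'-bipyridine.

There is no counter-ion, so the complex is neutral overall.
Ligand charges: 1×fluoro (-1 each), 1×ethylenediamine (neutral), 1×cyano (-1 each), 1×2,2'-bipyridine (neutral); total -2. So Mn + (-2) = 0, giving Mn = +2.
Ligands are named alphabetically: bipyridine before cyano before ethylenediamine before fluoro.

(2,2'-bipyridine)cyano(ethylenediamine)fluoromanganese(II)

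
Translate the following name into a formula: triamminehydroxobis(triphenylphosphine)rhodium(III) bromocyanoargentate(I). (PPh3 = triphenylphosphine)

Cation [Rh…]: ligand charges -1, Rh(III) ⇒ ion charge 2+.
Anion [Ag…]: ligand charges -2, Ag(I) ⇒ ion charge 1−.
One 2+ cation requires 2 of the 1− anion.

[Rh(NH3)3(OH)(PPh3)2][AgBr(CN)]2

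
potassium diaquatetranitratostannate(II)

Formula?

K2[Sn(H2O)2(NO3)4]

Ligands: 2 aqua (H2O, neutral), 4 nitrato (NO3, -1). Ligand charge sum = -4.
With Sn in oxidation state +2, the complex ion is [Sn...]^2−.
Charge balance with potassium (+1) requires 1 complex ion per 2 potassium.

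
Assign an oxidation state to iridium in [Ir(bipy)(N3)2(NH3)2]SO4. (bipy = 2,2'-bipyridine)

+4

1 sulfate outside the brackets (-2 each) → the complex ion is 2+.
Ligand charges: 2×NH3 neutral; 1×bipy neutral; 2×N3 = -2; sum -2.
Ir + (-2) = 2+ ⇒ Ir is +4.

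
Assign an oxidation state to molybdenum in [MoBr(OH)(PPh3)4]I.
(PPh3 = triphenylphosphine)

+3

1 iodide outside the brackets (-1 each) → the complex ion is 1+.
Ligand charges: 1×Br = -1; 1×OH = -1; 4×PPh3 neutral; sum -2.
Mo + (-2) = 1+ ⇒ Mo is +3.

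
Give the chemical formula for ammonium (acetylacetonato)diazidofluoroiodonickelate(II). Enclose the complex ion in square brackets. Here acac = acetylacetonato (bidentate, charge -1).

(NH4)3[Ni(acac)FI(N3)2]

Ligands: 1 acetylacetonato (acac, -1), 2 azido (N3, -1), 1 fluoro (F, -1), 1 iodo (I, -1). Ligand charge sum = -5.
With Ni in oxidation state +2, the complex ion is [Ni...]^3−.
Charge balance with ammonium (+1) requires 1 complex ion per 3 ammonium.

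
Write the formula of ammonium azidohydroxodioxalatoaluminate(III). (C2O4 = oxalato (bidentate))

(NH4)3[Al(C2O4)2(N3)(OH)]

Ligands: 1 azido (N3, -1), 2 oxalato (C2O4, -2), 1 hydroxo (OH, -1). Ligand charge sum = -6.
With Al in oxidation state +3, the complex ion is [Al...]^3−.
Charge balance with ammonium (+1) requires 1 complex ion per 3 ammonium.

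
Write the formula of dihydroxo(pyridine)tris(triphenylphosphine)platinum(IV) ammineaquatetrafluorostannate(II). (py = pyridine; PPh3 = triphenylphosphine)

Cation [Pt…]: ligand charges -2, Pt(IV) ⇒ ion charge 2+.
Anion [Sn…]: ligand charges -4, Sn(II) ⇒ ion charge 2−.

[Pt(OH)2(PPh3)3(py)][SnF4(H2O)(NH3)]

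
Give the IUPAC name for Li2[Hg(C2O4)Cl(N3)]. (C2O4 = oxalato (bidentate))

The 2 lithium counter-ions carry a total charge of +2, so each complex ion is 2−.
Ligand charges: 1×azido (-1 each), 1×chloro (-1 each), 1×oxalato (-2 each); total -4. So Hg + (-4) = 2−, giving Hg = +2.
Ligands are named alphabetically: azido before chloro before oxalato.
The complex ion is anionic, so mercury takes the -ate form mercurate(II).

lithium azidochlorooxalatomercurate(II)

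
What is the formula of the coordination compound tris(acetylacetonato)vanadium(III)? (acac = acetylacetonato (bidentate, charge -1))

Ligands: 3 acetylacetonato (acac, -1). Ligand charge sum = -3.
With V in oxidation state +3, the complex ion is [V...].

[V(acac)3]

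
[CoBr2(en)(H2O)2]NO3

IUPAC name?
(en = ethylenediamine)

The 1 nitrate counter-ion carries a total charge of -1, so each complex ion is 1+.
Ligand charges: 2×aqua (neutral), 2×bromo (-1 each), 1×ethylenediamine (neutral); total -2. So Co + (-2) = 1+, giving Co = +3.
Ligands are named alphabetically: aqua before bromo before ethylenediamine.

diaquadibromo(ethylenediamine)cobalt(III) nitrate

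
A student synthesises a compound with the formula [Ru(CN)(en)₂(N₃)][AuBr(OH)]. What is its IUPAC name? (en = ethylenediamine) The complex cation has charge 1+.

Both ions are complex: the cation is named first with the plain metal name, the anion second with the -ate form; each ion's ligands are alphabetised independently.
The complex cation is given as 1+; its ligand charges sum to -2, so Ru = +3.
A 1:1 salt means the anion carries the equal and opposite charge, 1−.
Anion: ligand charges sum to -2; for the ion to be 1−, Au = +1.

azidocyanobis(ethylenediamine)ruthenium(III) bromohydroxoaurate(I)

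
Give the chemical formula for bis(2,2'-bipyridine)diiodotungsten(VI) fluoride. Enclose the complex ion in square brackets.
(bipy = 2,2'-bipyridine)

[W(bipy)2I2]F4

Ligands: 2 2,2'-bipyridine (bipy, neutral), 2 iodo (I, -1). Ligand charge sum = -2.
With W in oxidation state +6, the complex ion is [W...]^4+.
Charge balance with fluoride (-1) requires 1 complex ion per 4 fluoride.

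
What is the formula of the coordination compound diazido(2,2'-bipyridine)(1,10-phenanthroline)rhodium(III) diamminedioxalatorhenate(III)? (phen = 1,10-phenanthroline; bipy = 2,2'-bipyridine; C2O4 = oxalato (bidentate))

[Rh(bipy)(N3)2(phen)][Re(C2O4)2(NH3)2]

Cation [Rh…]: ligand charges -2, Rh(III) ⇒ ion charge 1+.
Anion [Re…]: ligand charges -4, Re(III) ⇒ ion charge 1−.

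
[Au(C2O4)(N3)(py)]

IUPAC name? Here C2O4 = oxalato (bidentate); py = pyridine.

azidooxalato(pyridine)gold(III)

There is no counter-ion, so the complex is neutral overall.
Ligand charges: 1×azido (-1 each), 1×oxalato (-2 each), 1×pyridine (neutral); total -3. So Au + (-3) = 0, giving Au = +3.
Ligands are named alphabetically: azido before oxalato before pyridine.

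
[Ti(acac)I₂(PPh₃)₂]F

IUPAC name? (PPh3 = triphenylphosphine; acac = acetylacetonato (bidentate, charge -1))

(acetylacetonato)diiodobis(triphenylphosphine)titanium(IV) fluoride

The 1 fluoride counter-ion carries a total charge of -1, so each complex ion is 1+.
Ligand charges: 2×triphenylphosphine (neutral), 2×iodo (-1 each), 1×acetylacetonato (-1 each); total -3. So Ti + (-3) = 1+, giving Ti = +4.
Ligands are named alphabetically: acetylacetonato before iodo before triphenylphosphine.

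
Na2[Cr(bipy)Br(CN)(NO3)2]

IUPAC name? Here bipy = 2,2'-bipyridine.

sodium (2,2'-bipyridine)bromocyanodinitratochromate(II)

The 2 sodium counter-ions carry a total charge of +2, so each complex ion is 2−.
Ligand charges: 2×nitrato (-1 each), 1×bromo (-1 each), 1×cyano (-1 each), 1×2,2'-bipyridine (neutral); total -4. So Cr + (-4) = 2−, giving Cr = +2.
The complex ion is anionic, so chromium takes the -ate form chromate(II).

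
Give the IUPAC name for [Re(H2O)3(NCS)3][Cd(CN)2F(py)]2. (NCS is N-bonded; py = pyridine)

Cadmium is always +2 in its complexes; the anion's ligand charges sum to -3, so the complex anion is 1−.
With 2 anions per cation, the cation must be 2×1 = 2+.
Cation: ligand charges sum to -3; for the ion to be 2+, Re = +5.

triaquatriisothiocyanatorhenium(V) dicyanofluoro(pyridine)cadmate(II)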